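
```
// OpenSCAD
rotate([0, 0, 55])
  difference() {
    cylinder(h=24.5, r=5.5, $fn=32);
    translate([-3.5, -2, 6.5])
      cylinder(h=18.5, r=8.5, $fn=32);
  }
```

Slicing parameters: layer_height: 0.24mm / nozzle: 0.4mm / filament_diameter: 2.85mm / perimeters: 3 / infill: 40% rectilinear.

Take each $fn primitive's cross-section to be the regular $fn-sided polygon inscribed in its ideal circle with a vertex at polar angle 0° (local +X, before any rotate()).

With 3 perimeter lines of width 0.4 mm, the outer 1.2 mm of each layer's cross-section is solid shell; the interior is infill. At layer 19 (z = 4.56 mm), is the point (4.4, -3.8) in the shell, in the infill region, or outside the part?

outside

At z = 4.56 mm: the r=5.5 cylinder contributes a regular 32-gon of circumradius 5.5; the cylinder at (-3.5, -2) is not intersected at this z (z outside [6.5, 25]); Subtracting the remaining from the first: none of the subtracted shapes is present at this height, so the r=5.5 cylinder is unchanged — 1 connected region; (rotated 55° about Z; rotation is an isometry so areas/perimeters/island counts are preserved). Overall, the cross-section is a single solid region. Undo the 55° rotation: the query point maps to (-0.589, -5.784) in the un-rotated model frame. The nearest boundary edge runs (-1.07, -5.39)→(-0.00, -5.50); distance from the point to it = 0.34 mm. The point is not inside any of the regions above, so it lies outside the cross-section (0.34 mm from the nearest boundary).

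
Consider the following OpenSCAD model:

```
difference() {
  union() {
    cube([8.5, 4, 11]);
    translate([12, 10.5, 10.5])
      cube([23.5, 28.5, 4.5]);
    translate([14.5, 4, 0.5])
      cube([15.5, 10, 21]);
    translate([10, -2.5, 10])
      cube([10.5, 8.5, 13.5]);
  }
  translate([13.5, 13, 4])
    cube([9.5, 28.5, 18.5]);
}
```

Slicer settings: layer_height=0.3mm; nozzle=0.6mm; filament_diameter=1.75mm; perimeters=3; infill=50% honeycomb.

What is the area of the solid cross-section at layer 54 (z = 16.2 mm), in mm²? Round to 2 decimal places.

223.75 mm²

At z = 16.2 mm: the cube is not intersected at this z (z outside [0, 11]); the cube at (12, 10.5) does not reach this height (z outside [10.5, 15]); the cube at (14.5, 4) (footprint 15.5×10) is included at this height (area 155.00 mm²); the 10.5×8.5 cube at (10, -2.5) contributes its full rectangle (area 89.25 mm²); Merging all regions: the regions partially overlap — summed areas 244.25 mm² minus the doubly-counted overlap 12.00 mm² gives 232.25 mm² — area = 232.25 mm²; the 9.5×28.5 cube at (13.5, 13) contributes its full rectangle (area 270.75 mm²); After the difference (first − rest): starting from the result so far (232.25 mm²), the 9.5×28.5 cube at (13.5, 13) partially overlaps it — only the 8.50 mm² overlap (of its 270.75 mm²) is removed, clipping the outline — area = 223.75 mm². Overall, the cross-section is a single solid region. Net area = 223.75 mm².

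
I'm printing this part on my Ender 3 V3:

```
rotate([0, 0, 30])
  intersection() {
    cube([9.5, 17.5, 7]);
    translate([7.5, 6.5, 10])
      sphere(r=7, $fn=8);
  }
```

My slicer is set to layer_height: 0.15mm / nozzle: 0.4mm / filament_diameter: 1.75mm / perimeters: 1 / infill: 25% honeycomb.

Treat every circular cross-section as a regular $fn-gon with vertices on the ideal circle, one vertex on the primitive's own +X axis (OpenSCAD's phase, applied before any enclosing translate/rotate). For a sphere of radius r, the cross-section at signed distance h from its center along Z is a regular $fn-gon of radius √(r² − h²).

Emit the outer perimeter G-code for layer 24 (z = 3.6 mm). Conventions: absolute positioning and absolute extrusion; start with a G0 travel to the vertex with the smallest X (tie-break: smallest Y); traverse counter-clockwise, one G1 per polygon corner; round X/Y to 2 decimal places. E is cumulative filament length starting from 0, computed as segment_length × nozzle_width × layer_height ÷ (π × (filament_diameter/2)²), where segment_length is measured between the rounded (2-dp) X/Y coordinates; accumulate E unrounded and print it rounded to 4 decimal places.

At z = 3.6 mm: the cube (footprint 9.5×17.5) is included at this height; the r=7 sphere at (7.5, 6.5) contributes a regular 8-gon of circumradius √(7²−6.4²) = 2.835; After intersecting: the r=7 sphere at (7.5, 6.5) partially overlaps the 9.5×17.5 cube; clipping to the common part keeps 21.06 mm² — 1 connected region; (rotated 30° about Z; rotation is an isometry so areas/perimeters/island counts are preserved). The outline is a single polygon with 7 vertices. Extrusion per mm of travel: 0.4 × 0.15 / (π × 0.875²) = 0.024945. Accumulating E over each segment gives final E = 0.4245.

G0 X0.51 Y10.11 Z3.60
G1 X0.79 Y7.96 E0.0541
G1 X2.51 Y6.64 E0.1082
G1 X4.66 Y6.92 E0.1623
G1 X5.98 Y8.64 E0.2163
G1 X3.97 Y12.12 E0.3166
G1 X1.83 Y11.83 E0.3705
G1 X0.51 Y10.11 E0.4245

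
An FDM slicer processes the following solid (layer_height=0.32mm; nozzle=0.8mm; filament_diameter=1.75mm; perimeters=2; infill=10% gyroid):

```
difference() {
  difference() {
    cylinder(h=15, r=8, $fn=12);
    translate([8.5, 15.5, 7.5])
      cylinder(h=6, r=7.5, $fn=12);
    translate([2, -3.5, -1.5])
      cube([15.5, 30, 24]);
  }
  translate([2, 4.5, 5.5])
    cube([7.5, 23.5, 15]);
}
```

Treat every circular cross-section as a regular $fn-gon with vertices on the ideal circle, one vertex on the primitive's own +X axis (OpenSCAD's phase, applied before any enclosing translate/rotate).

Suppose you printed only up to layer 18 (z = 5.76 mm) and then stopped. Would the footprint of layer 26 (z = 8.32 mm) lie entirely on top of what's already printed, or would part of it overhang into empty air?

entirely on top

Compare the two slices. At z = 5.76: the r=8 cylinder contributes a regular 12-gon of circumradius 8 (area = (12/2)·8.000²·sin(360°/12) = 192.00 mm²); the cylinder at (8.5, 15.5) is not intersected at this z (z outside [7.5, 13.5]); the cube at (2, -3.5) (footprint 15.5×30) is included at this height (area 465.00 mm²); Subtracting the remaining from the first: starting from the r=8 cylinder (192.00 mm²), the 15.5×30 cube at (2, -3.5) partially overlaps it — only the 51.89 mm² overlap (of its 465.00 mm²) is removed, clipping the outline — area = 140.11 mm²; the 7.5×23.5 cube at (2, 4.5) contributes its full rectangle (area 176.25 mm²); Taking the first minus the rest: starting from that combined region (140.11 mm²), the 7.5×23.5 cube at (2, 4.5) misses the remaining region (no effect) — area = 140.11 mm². At z = 8.32: the cylinder: section is a regular 12-gon, circumradius r=8 (area = (12/2)·8.000²·sin(360°/12) = 192.00 mm²); the r=7.5 cylinder at (8.5, 15.5) gives a regular 12-gon of circumradius 7.5 (constant along its height) (area = (12/2)·7.500²·sin(360°/12) = 168.75 mm²); the cube at (2, -3.5) is present — its section is the full 15.5×30 rectangle (area 465.00 mm²); After the difference (first − rest): starting from the r=8 cylinder (192.00 mm²), the r=7.5 cylinder at (8.5, 15.5) misses the remaining region (no effect); the 15.5×30 cube at (2, -3.5) partially overlaps it — only the 51.89 mm² overlap (of its 465.00 mm²) is removed, clipping the outline — area = 140.11 mm²; the 7.5×23.5 cube at (2, 4.5) contributes its full rectangle (area 176.25 mm²); Taking the first minus the rest: starting from that combined region (140.11 mm²), the 7.5×23.5 cube at (2, 4.5) misses the remaining region (no effect) — area = 140.11 mm². Checking containment: the cross-section at z = 8.32 is a subset of the cross-section at z = 5.76.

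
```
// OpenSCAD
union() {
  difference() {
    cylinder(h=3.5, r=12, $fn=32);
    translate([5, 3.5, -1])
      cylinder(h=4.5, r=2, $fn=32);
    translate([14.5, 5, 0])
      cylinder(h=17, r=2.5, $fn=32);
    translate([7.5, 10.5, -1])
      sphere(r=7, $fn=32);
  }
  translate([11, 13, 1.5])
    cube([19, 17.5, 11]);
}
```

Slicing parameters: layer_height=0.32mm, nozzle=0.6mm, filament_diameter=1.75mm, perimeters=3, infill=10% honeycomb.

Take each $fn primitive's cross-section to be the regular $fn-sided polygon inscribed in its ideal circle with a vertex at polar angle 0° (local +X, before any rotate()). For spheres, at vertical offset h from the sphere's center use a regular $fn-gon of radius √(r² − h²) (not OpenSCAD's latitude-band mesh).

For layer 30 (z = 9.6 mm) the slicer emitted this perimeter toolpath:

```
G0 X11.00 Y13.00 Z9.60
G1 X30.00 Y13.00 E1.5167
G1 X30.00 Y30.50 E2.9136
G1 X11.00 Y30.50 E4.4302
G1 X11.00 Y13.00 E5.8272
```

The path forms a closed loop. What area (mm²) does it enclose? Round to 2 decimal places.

332.50 mm²

Apply the shoelace formula to the sequence of (X, Y) vertices; enclosed area = 332.50 mm².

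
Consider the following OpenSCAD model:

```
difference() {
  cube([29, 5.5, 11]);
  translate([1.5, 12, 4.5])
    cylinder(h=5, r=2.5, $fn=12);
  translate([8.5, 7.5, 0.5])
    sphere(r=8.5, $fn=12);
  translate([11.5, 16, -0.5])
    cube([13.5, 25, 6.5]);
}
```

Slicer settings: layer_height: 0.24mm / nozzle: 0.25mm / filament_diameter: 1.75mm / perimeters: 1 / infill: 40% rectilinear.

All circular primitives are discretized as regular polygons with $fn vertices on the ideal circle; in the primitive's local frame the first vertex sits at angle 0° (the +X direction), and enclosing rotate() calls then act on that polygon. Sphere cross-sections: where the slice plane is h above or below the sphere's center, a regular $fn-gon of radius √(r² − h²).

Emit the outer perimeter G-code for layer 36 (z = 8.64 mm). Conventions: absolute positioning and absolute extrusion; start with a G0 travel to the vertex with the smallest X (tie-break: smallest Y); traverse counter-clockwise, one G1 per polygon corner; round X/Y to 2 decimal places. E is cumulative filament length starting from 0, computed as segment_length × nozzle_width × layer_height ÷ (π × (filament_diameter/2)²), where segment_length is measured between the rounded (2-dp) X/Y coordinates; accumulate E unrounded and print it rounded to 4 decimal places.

At z = 8.64 mm: the cube (footprint 29×5.5) is included at this height; the r=2.5 cylinder at (1.5, 12) gives a regular 12-gon of circumradius 2.5 (constant along its height); the r=8.5 sphere at (8.5, 7.5) slices to a regular 12-gon of circumradius 2.448 (√(r²−h²) with h=8.14 from center); the cube at (11.5, 16) does not reach this height (z outside [-0.5, 6]); After the difference (first − rest): starting from the 29×5.5 cube, the r=2.5 cylinder at (1.5, 12) misses the remaining region (no effect); the r=8.5 sphere at (8.5, 7.5) partially overlaps it — only the 0.71 mm² overlap (of its 17.97 mm²) is removed, clipping the outline — 1 connected region. The outline is a single polygon with 9 vertices. Extrusion per mm of travel: 0.25 × 0.24 / (π × 0.875²) = 0.024945. Accumulating E over each segment gives final E = 1.7259.

G0 X0.00 Y0.00 Z8.64
G1 X29.00 Y0.00 E0.7234
G1 X29.00 Y5.50 E0.8606
G1 X9.84 Y5.50 E1.3386
G1 X9.72 Y5.38 E1.3428
G1 X8.50 Y5.05 E1.3743
G1 X7.28 Y5.38 E1.4058
G1 X7.16 Y5.50 E1.4101
G1 X0.00 Y5.50 E1.5887
G1 X0.00 Y0.00 E1.7259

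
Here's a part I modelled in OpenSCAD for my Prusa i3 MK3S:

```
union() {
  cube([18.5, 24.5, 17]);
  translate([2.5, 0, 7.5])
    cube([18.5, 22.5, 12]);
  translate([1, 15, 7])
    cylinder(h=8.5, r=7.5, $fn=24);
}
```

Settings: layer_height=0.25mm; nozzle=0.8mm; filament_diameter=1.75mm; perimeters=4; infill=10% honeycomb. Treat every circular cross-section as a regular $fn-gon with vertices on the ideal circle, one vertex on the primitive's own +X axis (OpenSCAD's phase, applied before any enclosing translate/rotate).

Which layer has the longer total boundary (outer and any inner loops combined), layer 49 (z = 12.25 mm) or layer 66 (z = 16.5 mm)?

Layer 49 (z = 12.25): the cube (footprint 18.5×24.5) is included at this height (perimeter 86.00 mm); the cube at (2.5, 0) (footprint 18.5×22.5) is included at this height (perimeter 82.00 mm); the r=7.5 cylinder at (1, 15) gives a regular 24-gon of circumradius 7.5 (constant along its height) (perimeter = 2·24·7.500·sin(180°/24) = 46.99 mm); Merging all regions: the regions partially overlap (shared area 462.22 mm²), so the edge portions inside another operand are dropped and the merged outline is re-measured after clipping — boundary = 97.74 mm. So its perimeter = 97.74 mm. Layer 66 (z = 16.5): the cube is present — its section is the full 18.5×24.5 rectangle (perimeter 86.00 mm); the cube at (2.5, 0) is present — its section is the full 18.5×22.5 rectangle (perimeter 82.00 mm); the cylinder at (1, 15) is absent (z outside [7, 15.5]); Taking the union: the regions partially overlap (shared area 360.00 mm²), so the edge portions inside another operand are dropped and the merged outline is re-measured after clipping — boundary = 91.00 mm. So its perimeter = 91.00 mm. Layer 49 is larger (97.74 vs 91.00 mm).

layer 49 (z = 12.25 mm)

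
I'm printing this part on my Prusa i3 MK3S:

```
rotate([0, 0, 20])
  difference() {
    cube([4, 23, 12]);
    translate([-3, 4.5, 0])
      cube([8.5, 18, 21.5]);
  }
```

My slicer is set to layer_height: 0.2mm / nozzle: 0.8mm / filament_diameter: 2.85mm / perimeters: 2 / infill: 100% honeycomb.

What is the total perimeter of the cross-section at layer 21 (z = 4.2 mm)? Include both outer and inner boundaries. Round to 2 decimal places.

26.00 mm

At z = 4.2 mm: the 4×23 cube contributes its full rectangle (perimeter 54.00 mm); the 8.5×18 cube at (-3, 4.5) contributes its full rectangle (perimeter 53.00 mm); Subtracting the remaining from the first: starting from the 4×23 cube, the 8.5×18 cube at (-3, 4.5) partially overlaps it — only the 72.00 mm² overlap (of its 153.00 mm²) is removed, clipping the outline — boundary = 26.00 mm; (rotated 20° about Z; rotation is an isometry so areas/perimeters/island counts are preserved). Overall, the cross-section has 2 separate islands. Total boundary length (outer) = 26.00 mm.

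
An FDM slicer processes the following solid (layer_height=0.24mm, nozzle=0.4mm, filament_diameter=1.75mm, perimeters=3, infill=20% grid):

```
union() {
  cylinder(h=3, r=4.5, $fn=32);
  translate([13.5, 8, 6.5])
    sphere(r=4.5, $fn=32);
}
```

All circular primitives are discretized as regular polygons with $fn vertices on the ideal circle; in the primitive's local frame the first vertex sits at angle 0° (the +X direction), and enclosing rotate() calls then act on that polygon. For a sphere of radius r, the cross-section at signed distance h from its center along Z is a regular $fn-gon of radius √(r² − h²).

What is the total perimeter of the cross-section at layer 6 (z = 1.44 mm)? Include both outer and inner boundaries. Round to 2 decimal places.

28.23 mm

At z = 1.44 mm: the r=4.5 cylinder contributes a regular 32-gon of circumradius 4.5 (perimeter = 2·32·4.500·sin(180°/32) = 28.23 mm); the sphere at (13.5, 8) is not intersected at this z (|z−center|=5.060 > r=4.5); Combining (union): only the r=4.5 cylinder is present, so the union is just that shape — boundary = 28.23 mm. Overall, the cross-section is a single solid region. Total boundary length (outer) = 28.23 mm.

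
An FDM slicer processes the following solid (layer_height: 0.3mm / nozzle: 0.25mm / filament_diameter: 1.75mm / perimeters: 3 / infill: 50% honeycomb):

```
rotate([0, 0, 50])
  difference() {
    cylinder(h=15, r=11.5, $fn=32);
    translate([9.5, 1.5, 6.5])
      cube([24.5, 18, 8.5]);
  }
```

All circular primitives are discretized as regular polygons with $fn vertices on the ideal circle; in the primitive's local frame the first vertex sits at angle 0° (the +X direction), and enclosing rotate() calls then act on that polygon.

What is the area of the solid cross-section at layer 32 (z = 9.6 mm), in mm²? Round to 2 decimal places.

407.15 mm²

At z = 9.6 mm: the r=11.5 cylinder contributes a regular 32-gon of circumradius 11.5 (area = (32/2)·11.500²·sin(360°/32) = 412.81 mm²); the 24.5×18 cube at (9.5, 1.5) contributes its full rectangle (area 441.00 mm²); Taking the first minus the rest: starting from the r=11.5 cylinder (412.81 mm²), the 24.5×18 cube at (9.5, 1.5) partially overlaps it — only the 5.66 mm² overlap (of its 441.00 mm²) is removed, clipping the outline — area = 407.15 mm²; (rotated 50° about Z; rotation is an isometry so areas/perimeters/island counts are preserved). Overall, the cross-section is a single solid region. Net area = 407.15 mm².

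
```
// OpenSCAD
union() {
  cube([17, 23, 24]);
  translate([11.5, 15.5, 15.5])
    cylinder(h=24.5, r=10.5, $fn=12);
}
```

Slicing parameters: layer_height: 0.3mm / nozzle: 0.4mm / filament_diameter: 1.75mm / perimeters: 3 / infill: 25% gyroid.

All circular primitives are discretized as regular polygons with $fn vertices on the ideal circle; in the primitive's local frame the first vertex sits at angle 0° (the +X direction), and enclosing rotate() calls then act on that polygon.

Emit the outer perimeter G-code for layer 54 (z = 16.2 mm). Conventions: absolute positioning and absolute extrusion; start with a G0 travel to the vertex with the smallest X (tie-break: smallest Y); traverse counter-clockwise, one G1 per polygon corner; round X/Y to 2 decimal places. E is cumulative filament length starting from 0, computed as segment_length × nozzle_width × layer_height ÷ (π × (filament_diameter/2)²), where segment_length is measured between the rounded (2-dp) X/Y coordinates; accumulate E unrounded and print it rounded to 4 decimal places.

G0 X0.00 Y0.00 Z16.20
G1 X17.00 Y0.00 E0.8481
G1 X17.00 Y6.66 E1.1804
G1 X20.59 Y10.25 E1.4337
G1 X22.00 Y15.50 E1.7049
G1 X20.59 Y20.75 E1.9761
G1 X16.75 Y24.59 E2.2470
G1 X11.50 Y26.00 E2.5182
G1 X6.25 Y24.59 E2.7895
G1 X4.66 Y23.00 E2.9016
G1 X0.00 Y23.00 E3.1341
G1 X0.00 Y0.00 E4.2816

At z = 16.2 mm: the 17×23 cube contributes its full rectangle; the r=10.5 cylinder at (11.5, 15.5) contributes a regular 12-gon of circumradius 10.5; Taking the union: the regions partially overlap (shared area 246.97 mm²), so overlapping operands fuse into one piece — 1 connected region. The outline is a single polygon with 11 vertices. Extrusion per mm of travel: 0.4 × 0.3 / (π × 0.875²) = 0.049890. Accumulating E over each segment gives final E = 4.2816.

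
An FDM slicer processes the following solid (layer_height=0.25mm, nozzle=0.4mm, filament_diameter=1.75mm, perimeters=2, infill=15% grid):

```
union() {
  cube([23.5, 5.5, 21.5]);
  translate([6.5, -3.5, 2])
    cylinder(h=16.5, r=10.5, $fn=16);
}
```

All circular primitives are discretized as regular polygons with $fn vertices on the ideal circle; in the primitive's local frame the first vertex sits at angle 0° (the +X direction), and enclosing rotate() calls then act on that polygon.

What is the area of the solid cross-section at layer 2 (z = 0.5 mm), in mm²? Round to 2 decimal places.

129.25 mm²

At z = 0.5 mm: the cube is present — its section is the full 23.5×5.5 rectangle (area 129.25 mm²); the cylinder at (6.5, -3.5) is not intersected at this z (z outside [2, 18.5]); Taking the union: only the 23.5×5.5 cube is present, so the union is just that shape — area = 129.25 mm². Overall, the cross-section is a single solid region. Net area = 129.25 mm².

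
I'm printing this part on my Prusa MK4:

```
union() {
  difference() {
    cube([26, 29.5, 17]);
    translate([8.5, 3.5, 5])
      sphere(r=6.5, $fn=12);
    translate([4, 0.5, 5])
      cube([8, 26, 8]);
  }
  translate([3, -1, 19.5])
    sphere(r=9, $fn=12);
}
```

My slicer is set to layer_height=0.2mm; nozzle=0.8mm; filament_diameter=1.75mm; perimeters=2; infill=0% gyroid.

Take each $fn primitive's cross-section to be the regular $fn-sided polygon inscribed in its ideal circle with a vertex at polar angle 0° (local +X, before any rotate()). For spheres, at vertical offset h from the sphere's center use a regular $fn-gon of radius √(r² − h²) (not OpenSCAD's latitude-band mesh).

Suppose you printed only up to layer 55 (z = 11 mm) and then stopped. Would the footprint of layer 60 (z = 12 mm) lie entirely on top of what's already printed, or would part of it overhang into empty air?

Compare the two slices. At z = 11: the cube is present — its section is the full 26×29.5 rectangle (area 767.00 mm²); the sphere at (8.5, 3.5): section is a regular 12-gon, circumradius = √(r²−h²) = √(6.5²−6²) = 2.500 (area = (12/2)·2.500²·sin(360°/12) = 18.75 mm²); the cube at (4, 0.5) (footprint 8×26) is included at this height (area 208.00 mm²); Subtracting the remaining from the first: starting from the 26×29.5 cube (767.00 mm²), the r=6.5 sphere at (8.5, 3.5) lies wholly inside it (removes its full 18.75 mm² and its 15.53 mm outline becomes a hole wall); the 8×26 cube at (4, 0.5) partially overlaps it — only the 189.25 mm² overlap (of its 208.00 mm²) is removed, clipping the outline — area = 559.00 mm²; the r=9 sphere at (3, -1) slices to a regular 12-gon of circumradius 2.958 (√(r²−h²) with h=8.5 from center) (area = (12/2)·2.958²·sin(360°/12) = 26.25 mm²); Merging all regions: the regions partially overlap — summed areas 585.25 mm² minus the doubly-counted overlap 6.37 mm² gives 578.88 mm² — area = 578.88 mm². At z = 12: the cube (footprint 26×29.5) is included at this height (area 767.00 mm²); the sphere at (8.5, 3.5) does not reach this height (|z−center|=7.000 > r=6.5); the 8×26 cube at (4, 0.5) contributes its full rectangle (area 208.00 mm²); Taking the first minus the rest: starting from the 26×29.5 cube (767.00 mm²), the 8×26 cube at (4, 0.5) lies wholly inside it (removes its full 208.00 mm² and its 68.00 mm outline becomes a hole wall) — area = 559.00 mm²; the r=9 sphere at (3, -1) contributes a regular 12-gon of circumradius √(9²−7.5²) = 4.975 (area = (12/2)·4.975²·sin(360°/12) = 74.25 mm²); Combining (union): the regions partially overlap — summed areas 633.25 mm² minus the doubly-counted overlap 16.28 mm² gives 616.97 mm² — area = 616.97 mm². Checking containment: at z = 12 the cross-section extends beyond the z = 11 cross-section by about 38.09 mm².

part overhangs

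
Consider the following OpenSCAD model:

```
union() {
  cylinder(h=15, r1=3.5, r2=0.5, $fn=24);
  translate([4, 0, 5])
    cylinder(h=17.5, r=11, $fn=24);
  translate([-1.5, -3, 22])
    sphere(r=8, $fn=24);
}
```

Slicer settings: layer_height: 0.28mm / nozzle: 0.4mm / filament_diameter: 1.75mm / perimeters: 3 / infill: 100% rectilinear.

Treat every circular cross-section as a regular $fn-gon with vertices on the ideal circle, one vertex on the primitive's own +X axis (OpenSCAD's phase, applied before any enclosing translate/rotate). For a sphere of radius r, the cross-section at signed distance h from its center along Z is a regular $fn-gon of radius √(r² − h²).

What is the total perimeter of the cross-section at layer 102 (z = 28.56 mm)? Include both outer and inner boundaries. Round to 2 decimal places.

28.69 mm

At z = 28.56 mm: the cone is absent (z outside [0, 15]); the cylinder at (4, 0) is not intersected at this z (z outside [5, 22.5]); the r=8 sphere at (-1.5, -3) contributes a regular 24-gon of circumradius √(8²−6.56²) = 4.579 (perimeter = 2·24·4.579·sin(180°/24) = 28.69 mm); Merging all regions: only the r=8 sphere at (-1.5, -3) is present, so the union is just that shape — boundary = 28.69 mm. Overall, the cross-section is a single solid region. Total boundary length (outer) = 28.69 mm.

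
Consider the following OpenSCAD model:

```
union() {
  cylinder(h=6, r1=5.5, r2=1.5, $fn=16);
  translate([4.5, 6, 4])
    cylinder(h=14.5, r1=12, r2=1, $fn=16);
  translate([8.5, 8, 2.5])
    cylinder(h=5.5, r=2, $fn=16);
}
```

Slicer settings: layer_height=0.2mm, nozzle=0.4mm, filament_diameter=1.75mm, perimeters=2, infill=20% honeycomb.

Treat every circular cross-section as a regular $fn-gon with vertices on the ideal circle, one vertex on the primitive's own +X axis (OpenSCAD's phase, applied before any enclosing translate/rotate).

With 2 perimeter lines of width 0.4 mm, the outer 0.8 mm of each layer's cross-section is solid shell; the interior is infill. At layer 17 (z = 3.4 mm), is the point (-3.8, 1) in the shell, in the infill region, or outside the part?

outside

At z = 3.4 mm: the cone: at t=0.567 of its height the radius interpolates to r₁+(r₂−r₁)t = 3.233, giving a regular 16-gon of that circumradius; the cone at (4.5, 6) is not intersected at this z (z outside [4, 18.5]); the cylinder at (8.5, 8): section is a regular 16-gon, circumradius r=2; Merging all regions: the 2 present regions are separate (no shared area or edge), so areas and boundary lengths simply add and each stays a separate island — 2 connected regions. Overall, the cross-section has 2 separate islands. The nearest boundary edge runs (-3.23, 0.00)→(-2.99, 1.24); distance from the point to it = 0.75 mm. The point is not inside any of the regions above, so it lies outside the cross-section (0.75 mm from the nearest boundary).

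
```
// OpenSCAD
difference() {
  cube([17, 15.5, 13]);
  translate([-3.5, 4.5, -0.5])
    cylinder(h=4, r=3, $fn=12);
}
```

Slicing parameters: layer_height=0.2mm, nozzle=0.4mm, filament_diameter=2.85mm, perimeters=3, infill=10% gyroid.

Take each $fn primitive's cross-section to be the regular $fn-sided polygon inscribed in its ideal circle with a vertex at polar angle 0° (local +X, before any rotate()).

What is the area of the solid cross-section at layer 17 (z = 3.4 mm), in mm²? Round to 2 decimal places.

263.50 mm²

At z = 3.4 mm: the cube (footprint 17×15.5) is included at this height (area 263.50 mm²); the r=3 cylinder at (-3.5, 4.5) gives a regular 12-gon of circumradius 3 (constant along its height) (area = (12/2)·3.000²·sin(360°/12) = 27.00 mm²); Taking the first minus the rest: starting from the 17×15.5 cube (263.50 mm²), the r=3 cylinder at (-3.5, 4.5) misses the remaining region (no effect) — area = 263.50 mm². Overall, the cross-section is a single solid region. Net area = 263.50 mm².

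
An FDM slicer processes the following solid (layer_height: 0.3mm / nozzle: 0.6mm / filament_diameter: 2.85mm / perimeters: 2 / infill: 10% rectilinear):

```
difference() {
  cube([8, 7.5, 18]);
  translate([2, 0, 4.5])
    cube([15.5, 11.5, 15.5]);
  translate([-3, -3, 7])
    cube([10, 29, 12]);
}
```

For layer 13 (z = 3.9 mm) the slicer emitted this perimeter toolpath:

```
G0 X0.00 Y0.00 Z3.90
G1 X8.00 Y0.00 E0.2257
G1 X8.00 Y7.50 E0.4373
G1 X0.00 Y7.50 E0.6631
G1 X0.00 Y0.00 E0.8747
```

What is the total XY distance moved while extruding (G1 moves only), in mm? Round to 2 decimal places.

Sum the Euclidean lengths of each G1 segment: total = 31.00 mm.

31.00 mm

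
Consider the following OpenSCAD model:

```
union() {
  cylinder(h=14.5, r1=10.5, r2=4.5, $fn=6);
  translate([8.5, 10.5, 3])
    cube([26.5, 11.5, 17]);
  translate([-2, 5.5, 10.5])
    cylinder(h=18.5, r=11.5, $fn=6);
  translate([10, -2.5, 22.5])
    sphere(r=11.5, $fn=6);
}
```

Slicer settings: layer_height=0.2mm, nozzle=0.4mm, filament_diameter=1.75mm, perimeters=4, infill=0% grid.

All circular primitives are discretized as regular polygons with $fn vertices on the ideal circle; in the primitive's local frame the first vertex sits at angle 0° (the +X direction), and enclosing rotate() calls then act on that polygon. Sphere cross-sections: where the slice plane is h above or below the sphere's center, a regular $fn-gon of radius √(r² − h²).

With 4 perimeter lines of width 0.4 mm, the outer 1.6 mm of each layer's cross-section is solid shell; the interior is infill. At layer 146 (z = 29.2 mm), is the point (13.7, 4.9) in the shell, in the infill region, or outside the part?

At z = 29.2 mm: the cone is not intersected at this z (z outside [0, 14.5]); the cube at (8.5, 10.5) is absent (z outside [3, 20]); the cylinder at (-2, 5.5) is not intersected at this z (z outside [10.5, 29]); the r=11.5 sphere at (10, -2.5) slices to a regular 6-gon of circumradius 9.347 (√(r²−h²) with h=6.7 from center); Taking the union: only the r=11.5 sphere at (10, -2.5) is present, so the union is just that shape — 1 connected region. Overall, the cross-section is a single solid region. The nearest boundary edge runs (14.67, 5.59)→(5.33, 5.59); distance from the point to it = 0.69 mm. The point is inside the cross-section, 0.69 mm from the nearest boundary — within the 1.6 mm shell band (4 × 0.4).

shell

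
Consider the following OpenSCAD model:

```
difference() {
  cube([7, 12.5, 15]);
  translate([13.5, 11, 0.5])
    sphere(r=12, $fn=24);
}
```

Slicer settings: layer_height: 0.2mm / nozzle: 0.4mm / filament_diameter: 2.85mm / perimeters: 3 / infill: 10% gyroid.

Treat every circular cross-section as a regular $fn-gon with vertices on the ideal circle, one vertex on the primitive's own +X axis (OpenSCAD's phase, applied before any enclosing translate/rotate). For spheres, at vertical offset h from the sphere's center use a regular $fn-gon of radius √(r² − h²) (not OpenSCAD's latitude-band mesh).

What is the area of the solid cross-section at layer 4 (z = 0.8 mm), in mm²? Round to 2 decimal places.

At z = 0.8 mm: the 7×12.5 cube contributes its full rectangle (area 87.50 mm²); the sphere at (13.5, 11): section is a regular 24-gon, circumradius = √(r²−h²) = √(12²−0.3²) = 11.996 (area = (24/2)·11.996²·sin(360°/24) = 446.96 mm²); Taking the first minus the rest: starting from the 7×12.5 cube (87.50 mm²), the r=12 sphere at (13.5, 11) partially overlaps it — only the 46.31 mm² overlap (of its 446.96 mm²) is removed, clipping the outline — area = 41.19 mm². Overall, the cross-section is a single solid region. Net area = 41.19 mm².

41.19 mm²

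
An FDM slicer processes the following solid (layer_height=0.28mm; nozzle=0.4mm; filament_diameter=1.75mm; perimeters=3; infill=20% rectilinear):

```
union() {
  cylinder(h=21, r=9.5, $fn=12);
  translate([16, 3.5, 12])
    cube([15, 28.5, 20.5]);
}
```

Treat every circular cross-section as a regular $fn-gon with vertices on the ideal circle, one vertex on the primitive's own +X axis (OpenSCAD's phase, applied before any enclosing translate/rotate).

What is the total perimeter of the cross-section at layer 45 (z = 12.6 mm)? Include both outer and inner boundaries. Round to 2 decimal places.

At z = 12.6 mm: the r=9.5 cylinder gives a regular 12-gon of circumradius 9.5 (constant along its height) (perimeter = 2·12·9.500·sin(180°/12) = 59.01 mm); the cube at (16, 3.5) is present — its section is the full 15×28.5 rectangle (perimeter 87.00 mm); Taking the union: the 2 present regions are separate (no shared area or edge), so areas and boundary lengths simply add and each stays a separate island — boundary = 146.01 mm. Overall, the cross-section has 2 separate islands. Total boundary length (outer) = 146.01 mm.

146.01 mm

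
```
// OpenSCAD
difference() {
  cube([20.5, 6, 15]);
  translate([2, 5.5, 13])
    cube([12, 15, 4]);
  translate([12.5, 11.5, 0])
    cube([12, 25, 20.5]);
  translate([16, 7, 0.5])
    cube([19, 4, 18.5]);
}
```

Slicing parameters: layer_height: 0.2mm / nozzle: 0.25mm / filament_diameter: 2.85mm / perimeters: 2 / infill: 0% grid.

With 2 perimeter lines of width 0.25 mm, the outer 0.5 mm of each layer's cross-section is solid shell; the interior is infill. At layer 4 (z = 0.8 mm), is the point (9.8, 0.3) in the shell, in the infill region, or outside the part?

At z = 0.8 mm: the cube (footprint 20.5×6) is included at this height; the cube at (2, 5.5) does not reach this height (z outside [13, 17]); the cube at (12.5, 11.5) (footprint 12×25) is included at this height; the 19×4 cube at (16, 7) contributes its full rectangle; Subtracting the remaining from the first: starting from the 20.5×6 cube, the 12×25 cube at (12.5, 11.5) misses the remaining region (no effect); the 19×4 cube at (16, 7) misses the remaining region (no effect) — 1 connected region. Overall, the cross-section is a single solid region. The nearest boundary edge runs (20.50, 0.00)→(0.00, 0.00); distance from the point to it = 0.30 mm. The point is inside the cross-section, 0.30 mm from the nearest boundary — within the 0.5 mm shell band (2 × 0.25).

shell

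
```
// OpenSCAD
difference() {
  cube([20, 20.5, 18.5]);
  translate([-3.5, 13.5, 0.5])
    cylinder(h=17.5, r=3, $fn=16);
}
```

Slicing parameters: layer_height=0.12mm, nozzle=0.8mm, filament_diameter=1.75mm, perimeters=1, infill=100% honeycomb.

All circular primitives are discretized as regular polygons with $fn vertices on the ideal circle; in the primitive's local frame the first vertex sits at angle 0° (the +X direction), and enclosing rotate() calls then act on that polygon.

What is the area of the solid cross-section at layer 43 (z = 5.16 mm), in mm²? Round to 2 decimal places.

410.00 mm²

At z = 5.16 mm: the 20×20.5 cube contributes its full rectangle (area 410.00 mm²); the r=3 cylinder at (-3.5, 13.5) contributes a regular 16-gon of circumradius 3 (area = (16/2)·3.000²·sin(360°/16) = 27.55 mm²); After the difference (first − rest): starting from the 20×20.5 cube (410.00 mm²), the r=3 cylinder at (-3.5, 13.5) misses the remaining region (no effect) — area = 410.00 mm². Overall, the cross-section is a single solid region. Net area = 410.00 mm².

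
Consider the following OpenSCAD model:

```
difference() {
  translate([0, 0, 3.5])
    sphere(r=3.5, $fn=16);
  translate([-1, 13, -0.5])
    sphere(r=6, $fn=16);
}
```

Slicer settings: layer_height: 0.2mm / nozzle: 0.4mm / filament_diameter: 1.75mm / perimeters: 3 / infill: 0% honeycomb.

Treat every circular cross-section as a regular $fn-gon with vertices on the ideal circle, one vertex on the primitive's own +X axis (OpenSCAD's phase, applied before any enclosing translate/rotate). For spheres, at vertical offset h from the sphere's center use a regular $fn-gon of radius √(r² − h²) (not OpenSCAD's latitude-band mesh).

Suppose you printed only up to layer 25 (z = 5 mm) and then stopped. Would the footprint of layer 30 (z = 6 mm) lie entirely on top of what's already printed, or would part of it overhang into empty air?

Compare the two slices. At z = 5: the r=3.5 sphere slices to a regular 16-gon of circumradius 3.162 (√(r²−h²) with h=1.5 from center) (area = (16/2)·3.162²·sin(360°/16) = 30.61 mm²); the r=6 sphere at (-1, 13) slices to a regular 16-gon of circumradius 2.398 (√(r²−h²) with h=5.5 from center) (area = (16/2)·2.398²·sin(360°/16) = 17.60 mm²); Taking the first minus the rest: starting from the r=3.5 sphere (30.61 mm²), the r=6 sphere at (-1, 13) misses the remaining region (no effect) — area = 30.61 mm². At z = 6: the r=3.5 sphere contributes a regular 16-gon of circumradius √(3.5²−2.5²) = 2.449 (area = (16/2)·2.449²·sin(360°/16) = 18.37 mm²); the sphere at (-1, 13) is absent (|z−center|=6.500 > r=6); Subtracting the remaining from the first: none of the subtracted shapes is present at this height, so the r=3.5 sphere is unchanged — area = 18.37 mm². Checking containment: the cross-section at z = 6 is a subset of the cross-section at z = 5.

entirely on top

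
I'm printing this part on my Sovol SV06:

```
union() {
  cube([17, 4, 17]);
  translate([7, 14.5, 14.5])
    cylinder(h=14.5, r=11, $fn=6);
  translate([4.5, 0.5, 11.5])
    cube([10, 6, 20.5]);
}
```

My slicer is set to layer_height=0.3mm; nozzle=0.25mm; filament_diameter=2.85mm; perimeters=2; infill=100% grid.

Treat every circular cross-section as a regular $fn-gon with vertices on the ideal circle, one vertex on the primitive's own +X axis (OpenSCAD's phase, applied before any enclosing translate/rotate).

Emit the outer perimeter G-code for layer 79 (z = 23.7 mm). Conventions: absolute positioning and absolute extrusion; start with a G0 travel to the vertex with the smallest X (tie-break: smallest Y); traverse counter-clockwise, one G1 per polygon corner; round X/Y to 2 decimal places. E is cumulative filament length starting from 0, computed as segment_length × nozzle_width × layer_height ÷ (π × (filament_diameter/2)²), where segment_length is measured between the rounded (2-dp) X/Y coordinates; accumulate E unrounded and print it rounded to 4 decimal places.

At z = 23.7 mm: the cube is not intersected at this z (z outside [0, 17]); the r=11 cylinder at (7, 14.5) contributes a regular 6-gon of circumradius 11; the cube at (4.5, 0.5) is present — its section is the full 10×6 rectangle; Merging all regions: the regions partially overlap (shared area 12.88 mm²), so overlapping operands fuse into one piece — 1 connected region. The outline is a single polygon with 10 vertices. Extrusion per mm of travel: 0.25 × 0.3 / (π × 1.425²) = 0.011757. Accumulating E over each segment gives final E = 0.9151.

G0 X-4.00 Y14.50 Z23.70
G1 X1.50 Y4.97 E0.1294
G1 X4.50 Y4.97 E0.1646
G1 X4.50 Y0.50 E0.2172
G1 X14.50 Y0.50 E0.3347
G1 X14.50 Y6.50 E0.4053
G1 X13.38 Y6.50 E0.4185
G1 X18.00 Y14.50 E0.5271
G1 X12.50 Y24.03 E0.6564
G1 X1.50 Y24.03 E0.7857
G1 X-4.00 Y14.50 E0.9151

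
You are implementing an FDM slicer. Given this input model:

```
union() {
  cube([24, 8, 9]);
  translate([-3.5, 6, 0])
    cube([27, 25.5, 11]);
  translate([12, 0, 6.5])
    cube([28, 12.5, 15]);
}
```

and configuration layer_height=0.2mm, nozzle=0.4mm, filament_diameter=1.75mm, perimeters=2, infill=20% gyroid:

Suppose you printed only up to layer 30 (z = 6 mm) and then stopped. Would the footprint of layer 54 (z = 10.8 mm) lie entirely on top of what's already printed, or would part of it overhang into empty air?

Compare the two slices. At z = 6: the 24×8 cube contributes its full rectangle (area 192.00 mm²); the cube at (-3.5, 6) is present — its section is the full 27×25.5 rectangle (area 688.50 mm²); the cube at (12, 0) does not reach this height (z outside [6.5, 21.5]); Combining (union): the regions partially overlap — summed areas 880.50 mm² minus the doubly-counted overlap 47.00 mm² gives 833.50 mm² — area = 833.50 mm². At z = 10.8: the cube is absent (z outside [0, 9]); the cube at (-3.5, 6) is present — its section is the full 27×25.5 rectangle (area 688.50 mm²); the 28×12.5 cube at (12, 0) contributes its full rectangle (area 350.00 mm²); Combining (union): the regions partially overlap — summed areas 1038.50 mm² minus the doubly-counted overlap 74.75 mm² gives 963.75 mm² — area = 963.75 mm². Checking containment: at z = 10.8 the cross-section extends beyond the z = 6 cross-section by about 202.25 mm².

part overhangs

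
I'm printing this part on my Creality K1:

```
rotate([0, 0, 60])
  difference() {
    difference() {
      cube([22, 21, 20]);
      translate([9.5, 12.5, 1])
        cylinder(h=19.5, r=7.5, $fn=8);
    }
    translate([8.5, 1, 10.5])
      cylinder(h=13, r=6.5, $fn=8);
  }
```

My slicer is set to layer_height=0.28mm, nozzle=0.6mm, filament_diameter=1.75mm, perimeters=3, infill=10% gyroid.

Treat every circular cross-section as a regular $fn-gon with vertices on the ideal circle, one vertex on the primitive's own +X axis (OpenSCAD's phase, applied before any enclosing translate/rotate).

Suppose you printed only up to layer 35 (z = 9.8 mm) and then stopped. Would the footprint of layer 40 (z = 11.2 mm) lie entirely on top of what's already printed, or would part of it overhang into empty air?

entirely on top

Compare the two slices. At z = 9.8: the cube (footprint 22×21) is included at this height (area 462.00 mm²); the cylinder at (9.5, 12.5): section is a regular 8-gon, circumradius r=7.5 (area = (8/2)·7.500²·sin(360°/8) = 159.10 mm²); Subtracting the remaining from the first: starting from the 22×21 cube (462.00 mm²), the r=7.5 cylinder at (9.5, 12.5) lies wholly inside it (removes its full 159.10 mm² and its 45.92 mm outline becomes a hole wall) — area = 302.90 mm²; the cylinder at (8.5, 1) does not reach this height (z outside [10.5, 23.5]); After the difference (first − rest): none of the subtracted shapes is present at this height, so the result so far is unchanged — area = 302.90 mm²; (whole slice rotated 60° about Z — lengths, areas and connectivity unchanged). At z = 11.2: the 22×21 cube contributes its full rectangle (area 462.00 mm²); the r=7.5 cylinder at (9.5, 12.5) contributes a regular 8-gon of circumradius 7.5 (area = (8/2)·7.500²·sin(360°/8) = 159.10 mm²); Taking the first minus the rest: starting from the 22×21 cube (462.00 mm²), the r=7.5 cylinder at (9.5, 12.5) lies wholly inside it (removes its full 159.10 mm² and its 45.92 mm outline becomes a hole wall) — area = 302.90 mm²; the r=6.5 cylinder at (8.5, 1) gives a regular 8-gon of circumradius 6.5 (constant along its height) (area = (8/2)·6.500²·sin(360°/8) = 119.50 mm²); After the difference (first − rest): starting from that combined region (302.90 mm²), the r=6.5 cylinder at (8.5, 1) partially overlaps it — only the 65.00 mm² overlap (of its 119.50 mm²) is removed, clipping the outline — area = 237.90 mm²; (whole slice rotated 60° about Z — lengths, areas and connectivity unchanged). Checking containment: the cross-section at z = 11.2 is a subset of the cross-section at z = 9.8.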